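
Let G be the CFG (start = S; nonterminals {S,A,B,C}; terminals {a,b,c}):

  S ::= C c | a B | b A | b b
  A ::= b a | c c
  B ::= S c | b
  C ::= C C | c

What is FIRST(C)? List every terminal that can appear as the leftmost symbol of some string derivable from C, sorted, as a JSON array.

FIRST iteration:
[1]
  A via A→b a: +{b}
  A via A→c c: +{c}
  B via B→b: +{b}
  C via C→c: +{c}
  S via S→C c: +{c}
  S via S→a B: +{a}
  S via S→b A: +{b}
  S: {a,b,c}  A: {b,c}  B: {b}  C: {c}
[2]
  B via B→S c: +{a,c}
  S: {a,b,c}  A: {b,c}  B: {a,b,c}  C: {c}
[3] (stable)
  S: {a,b,c}  A: {b,c}  B: {a,b,c}  C: {c}

FIRST(C) = ["c"]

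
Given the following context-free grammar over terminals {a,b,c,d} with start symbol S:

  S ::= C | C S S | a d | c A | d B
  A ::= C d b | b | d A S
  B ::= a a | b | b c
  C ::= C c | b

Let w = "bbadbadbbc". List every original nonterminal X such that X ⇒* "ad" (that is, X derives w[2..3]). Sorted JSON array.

Convert to CNF:
  S -> C T3 | C X6 | T0 B | T2 T0 | T3 A | b
  A -> C X4 | T0 X5 | b
  B -> T1 T3 | T2 T2 | b
  C -> C T3 | b
  T0 -> d
  T1 -> b
  T2 -> a
  T3 -> c
  X4 -> T0 T1
  X5 -> A S
  X6 -> S S

Fill CYK table bottom-up, restricted to cells inside w[2..3]:
  [2..2]={T2}  "a"  orig:{}
  [3..3]={T0}  "d"  orig:{}
  [2..3]={S}  "ad"

Original NTs in T[2,3] deriving "ad": ["S"]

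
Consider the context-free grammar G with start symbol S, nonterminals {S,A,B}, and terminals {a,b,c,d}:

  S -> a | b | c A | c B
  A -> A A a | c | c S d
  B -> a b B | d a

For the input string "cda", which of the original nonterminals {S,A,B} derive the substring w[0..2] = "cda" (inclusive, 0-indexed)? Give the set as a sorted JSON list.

Convert to CNF:
  S -> T1 A | T1 B | a | b
  A -> A X4 | T1 X5 | c
  B -> T0 X6 | T2 T0
  T0 -> a
  T1 -> c
  T2 -> d
  T3 -> b
  X4 -> A T0
  X5 -> S T2
  X6 -> T3 B

CYK table (by increasing span), restricted to cells inside w[0..2]:
  cell(0,0) c: {A,T1}  orig:{A}
  cell(1,1) d: {T2}  orig:{}
  cell(2,2) a: {S,T0}  orig:{S}
  cell(0,1) cd: ∅
  cell(1,2) da: {B}
  cell(0,2) cda: {S}

Original NTs in T[0,2] deriving "cda": ["S"]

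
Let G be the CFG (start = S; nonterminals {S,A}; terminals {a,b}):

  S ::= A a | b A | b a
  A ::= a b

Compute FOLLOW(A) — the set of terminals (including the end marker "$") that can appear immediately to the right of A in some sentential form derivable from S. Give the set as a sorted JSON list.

FIRST sets, iterate to fixpoint:
[1]
  A via A→a b: +{a}
  S via S→A a: +{a}
  S via S→b A: +{b}
  S: {a,b}  A: {a}
[2] done
  S: {a,b}  A: {a}

FOLLOW iteration:
initialize: $ ∈ FOLLOW(S)
round 1:
  S→A a: FOLLOW(A) ⊇ FIRST(a) = {a}; new: +{a}
  S→b A: FOLLOW(A) ⊇ FOLLOW(S) ⊇ {$}; new: +{$}
  FOLLOW[S]={$}  FOLLOW[A]={$,a}
round 2: — fixpoint
  FOLLOW[S]={$}  FOLLOW[A]={$,a}

FOLLOW(A) = ["$", "a"]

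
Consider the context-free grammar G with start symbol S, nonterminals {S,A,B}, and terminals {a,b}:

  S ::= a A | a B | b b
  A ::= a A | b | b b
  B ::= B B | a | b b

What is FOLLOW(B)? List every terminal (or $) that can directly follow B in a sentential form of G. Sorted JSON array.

FIRST iteration:
[1]
  A via A→a A: +{a}
  A via A→b: +{b}
  B via B→a: +{a}
  B via B→b b: +{b}
  S via S→a A: +{a}
  S via S→b b: +{b}
  FIRST(S)={a,b}  FIRST(A)={a,b}  FIRST(B)={a,b}
[2] — fixpoint
  FIRST(S)={a,b}  FIRST(A)={a,b}  FIRST(B)={a,b}

FOLLOW sets:
initialize: $ ∈ FOLLOW(S)
pass 1:
  B→B B: FOLLOW(B) ⊇ FIRST(B) = {a,b}; new: +{a,b}
  S→a A: FOLLOW(A) ⊇ FOLLOW(S) ⊇ {$}; new: +{$}
  S→a B: FOLLOW(B) ⊇ FOLLOW(S) ⊇ {$}; new: +{$}
  FOLLOW(S)={$}  FOLLOW(A)={$}  FOLLOW(B)={$,a,b}
pass 2: (stable)
  FOLLOW(S)={$}  FOLLOW(A)={$}  FOLLOW(B)={$,a,b}

FOLLOW(B) = ["$", "a", "b"]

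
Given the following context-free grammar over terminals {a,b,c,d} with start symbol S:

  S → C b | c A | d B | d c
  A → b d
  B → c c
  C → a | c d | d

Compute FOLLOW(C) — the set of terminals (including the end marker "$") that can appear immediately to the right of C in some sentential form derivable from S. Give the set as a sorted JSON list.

Compute FIRST by fixpoint:
[1]
  A via A→b d: +{b}
  B via B→c c: +{c}
  C via C→a: +{a}
  C via C→c d: +{c}
  C via C→d: +{d}
  S via S→C b: +{a,c,d}
  FIRST(S)={a,c,d}  FIRST(A)={b}  FIRST(B)={c}  FIRST(C)={a,c,d}
[2] (stable)
  FIRST(S)={a,c,d}  FIRST(A)={b}  FIRST(B)={c}  FIRST(C)={a,c,d}

FOLLOW iteration:
FOLLOW(S) := {$}
round 1:
  S→C b: FOLLOW(C) ⊇ FIRST(b) = {b}; new: +{b}
  S→c A: FOLLOW(A) ⊇ FOLLOW(S) ⊇ {$}; new: +{$}
  S→d B: FOLLOW(B) ⊇ FOLLOW(S) ⊇ {$}; new: +{$}
  FOLLOW(S)={$}  FOLLOW(A)={$}  FOLLOW(B)={$}  FOLLOW(C)={b}
round 2: (stable)
  FOLLOW(S)={$}  FOLLOW(A)={$}  FOLLOW(B)={$}  FOLLOW(C)={b}

FOLLOW(C) = ["b"]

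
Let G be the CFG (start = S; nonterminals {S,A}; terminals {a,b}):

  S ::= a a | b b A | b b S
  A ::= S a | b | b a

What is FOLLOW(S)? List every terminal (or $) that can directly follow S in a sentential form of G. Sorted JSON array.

FIRST sets, iterate to fixpoint:
round 1:
  A via A→b: +{b}
  S via S→a a: +{a}
  S via S→b b A: +{b}
  FIRST[S]={a,b}  FIRST[A]={b}
round 2:
  A via A→S a: +{a}
  FIRST[S]={a,b}  FIRST[A]={a,b}
round 3: — fixpoint
  FIRST[S]={a,b}  FIRST[A]={a,b}

FOLLOW iteration:
seed FOLLOW(S) with $
round 1:
  A→S a: FOLLOW(S) ⊇ FIRST(a) = {a}; new: +{a}
  S→b b A: FOLLOW(A) ⊇ FOLLOW(S) ⊇ {$,a}; new: +{$,a}
  FOLLOW(S)={$,a}  FOLLOW(A)={$,a}
round 2: — fixpoint
  FOLLOW(S)={$,a}  FOLLOW(A)={$,a}

FOLLOW(S) = ["$", "a"]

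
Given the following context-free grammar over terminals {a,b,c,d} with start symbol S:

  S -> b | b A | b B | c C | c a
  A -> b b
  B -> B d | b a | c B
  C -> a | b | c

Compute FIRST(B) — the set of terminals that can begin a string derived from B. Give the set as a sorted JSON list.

FIRST iteration:
round 1:
  A via A→b b: +{b}
  B via B→b a: +{b}
  B via B→c B: +{c}
  C via C→a: +{a}
  C via C→b: +{b}
  C via C→c: +{c}
  S via S→b: +{b}
  S via S→c C: +{c}
  S: {b,c}  A: {b}  B: {b,c}  C: {a,b,c}
round 2: (no change)
  S: {b,c}  A: {b}  B: {b,c}  C: {a,b,c}

FIRST(B) = ["b", "c"]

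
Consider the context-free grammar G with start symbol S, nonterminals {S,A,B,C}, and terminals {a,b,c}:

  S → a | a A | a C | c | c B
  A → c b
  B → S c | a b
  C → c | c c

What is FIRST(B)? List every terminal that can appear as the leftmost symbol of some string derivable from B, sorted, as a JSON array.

FIRST iteration:
round 1:
  A via A→c b: +{c}
  B via B→a b: +{a}
  C via C→c: +{c}
  S via S→a: +{a}
  S via S→c: +{c}
  FIRST(S)={a,c}  FIRST(A)={c}  FIRST(B)={a}  FIRST(C)={c}
round 2:
  B via B→S c: +{c}
  FIRST(S)={a,c}  FIRST(A)={c}  FIRST(B)={a,c}  FIRST(C)={c}
round 3: done
  FIRST(S)={a,c}  FIRST(A)={c}  FIRST(B)={a,c}  FIRST(C)={c}

FIRST(B) = ["a", "c"]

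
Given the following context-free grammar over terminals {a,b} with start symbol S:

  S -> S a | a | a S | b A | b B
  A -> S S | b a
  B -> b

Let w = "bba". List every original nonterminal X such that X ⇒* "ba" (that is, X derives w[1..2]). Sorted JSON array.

CNF form of G:
  S -> S T1 | T0 A | T0 B | T1 S | a
  A -> S S | T0 T1
  B -> b
  T0 -> b
  T1 -> a

CYK fill, restricted to cells inside w[1..2]:
  cell(1,1) b: {B,T0}  orig:{B}
  cell(2,2) a: {S,T1}  orig:{S}
  cell(1,2) ba: {A}

Original NTs in T[1,2] deriving "ba": ["A"]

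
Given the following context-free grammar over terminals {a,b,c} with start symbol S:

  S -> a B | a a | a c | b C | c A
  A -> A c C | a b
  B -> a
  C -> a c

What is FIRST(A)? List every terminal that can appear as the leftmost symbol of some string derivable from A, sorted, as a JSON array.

Compute FIRST by fixpoint:
round 1:
  A via A→a b: +{a}
  B via B→a: +{a}
  C via C→a c: +{a}
  S via S→a B: +{a}
  S via S→b C: +{b}
  S via S→c A: +{c}
  FIRST(S)={a,b,c}  FIRST(A)={a}  FIRST(B)={a}  FIRST(C)={a}
round 2: done
  FIRST(S)={a,b,c}  FIRST(A)={a}  FIRST(B)={a}  FIRST(C)={a}

FIRST(A) = ["a"]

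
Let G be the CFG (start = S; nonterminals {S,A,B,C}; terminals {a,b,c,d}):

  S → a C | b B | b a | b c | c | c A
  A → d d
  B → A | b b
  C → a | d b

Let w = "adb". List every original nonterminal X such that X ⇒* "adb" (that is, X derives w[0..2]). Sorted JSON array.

CNF form of G:
  S -> T1 B | T1 T2 | T1 T3 | T2 C | T3 A | c
  A -> T0 T0
  B -> T0 T0 | T1 T1
  C -> T0 T1 | a
  T0 -> d
  T1 -> b
  T2 -> a
  T3 -> c

Fill CYK table bottom-up — only the sub-triangle for w[0..2]:
  cell(0,0) a: {C,T2}  orig:{C}
  cell(1,1) d: {T0}  orig:{}
  cell(2,2) b: {T1}  orig:{}
  cell(0,1) ad: ∅
  cell(1,2) db: {C}
  cell(0,2) adb: {S}

Original NTs in T[0,2] deriving "adb": ["S"]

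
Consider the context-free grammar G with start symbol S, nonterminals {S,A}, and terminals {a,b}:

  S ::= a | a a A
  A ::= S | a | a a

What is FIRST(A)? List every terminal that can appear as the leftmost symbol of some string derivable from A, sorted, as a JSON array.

FIRST sets, iterate to fixpoint:
iter 1:
  A via A→a: +{a}
  S via S→a: +{a}
  S: {a}  A: {a}
iter 2: done
  S: {a}  A: {a}

FIRST(A) = ["a"]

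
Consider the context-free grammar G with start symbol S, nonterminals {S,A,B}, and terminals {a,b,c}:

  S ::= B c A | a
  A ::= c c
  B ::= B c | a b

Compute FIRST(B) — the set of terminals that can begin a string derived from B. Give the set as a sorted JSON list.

FIRST iteration:
[1]
  A via A→c c: +{c}
  B via B→a b: +{a}
  S via S→B c A: +{a}
  S: {a}  A: {c}  B: {a}
[2] — fixpoint
  S: {a}  A: {c}  B: {a}

FIRST(B) = ["a"]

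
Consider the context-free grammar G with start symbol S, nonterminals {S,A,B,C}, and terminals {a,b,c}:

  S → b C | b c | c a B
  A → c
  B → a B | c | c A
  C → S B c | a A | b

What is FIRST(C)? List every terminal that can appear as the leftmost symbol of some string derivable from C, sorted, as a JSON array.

FIRST sets, iterate to fixpoint:
iter 1:
  A via A→c: +{c}
  B via B→a B: +{a}
  B via B→c: +{c}
  C via C→a A: +{a}
  C via C→b: +{b}
  S via S→b C: +{b}
  S via S→c a B: +{c}
  FIRST(S)={b,c}  FIRST(A)={c}  FIRST(B)={a,c}  FIRST(C)={a,b}
iter 2:
  C via C→S B c: +{c}
  FIRST(S)={b,c}  FIRST(A)={c}  FIRST(B)={a,c}  FIRST(C)={a,b,c}
iter 3: (no change)
  FIRST(S)={b,c}  FIRST(A)={c}  FIRST(B)={a,c}  FIRST(C)={a,b,c}

FIRST(C) = ["a", "b", "c"]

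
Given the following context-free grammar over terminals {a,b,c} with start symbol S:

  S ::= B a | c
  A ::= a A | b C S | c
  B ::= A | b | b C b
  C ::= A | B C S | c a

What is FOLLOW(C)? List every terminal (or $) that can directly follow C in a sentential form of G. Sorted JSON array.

FIRST sets, iterate to fixpoint:
[1]
  A via A→a A: +{a}
  A via A→b C S: +{b}
  A via A→c: +{c}
  B via B→A: +{a,b,c}
  C via C→A: +{a,b,c}
  S via S→B a: +{a,b,c}
  S: {a,b,c}  A: {a,b,c}  B: {a,b,c}  C: {a,b,c}
[2] done
  S: {a,b,c}  A: {a,b,c}  B: {a,b,c}  C: {a,b,c}

FOLLOW iteration:
seed FOLLOW(S) with $
iter 1:
  A→b C S: FOLLOW(C) ⊇ FIRST(S) = {a,b,c}; new: +{a,b,c}
  C→A: FOLLOW(A) ⊇ FOLLOW(C) ⊇ {a,b,c}; new: +{a,b,c}
  C→B C S: FOLLOW(B) ⊇ FIRST(C) = {a,b,c}; new: +{a,b,c}
  C→B C S: FOLLOW(S) ⊇ FOLLOW(C) ⊇ {a,b,c}; new: +{a,b,c}
  FOLLOW[S]={$,a,b,c}  FOLLOW[A]={a,b,c}  FOLLOW[B]={a,b,c}  FOLLOW[C]={a,b,c}
iter 2: (no change)
  FOLLOW[S]={$,a,b,c}  FOLLOW[A]={a,b,c}  FOLLOW[B]={a,b,c}  FOLLOW[C]={a,b,c}

FOLLOW(C) = ["a", "b", "c"]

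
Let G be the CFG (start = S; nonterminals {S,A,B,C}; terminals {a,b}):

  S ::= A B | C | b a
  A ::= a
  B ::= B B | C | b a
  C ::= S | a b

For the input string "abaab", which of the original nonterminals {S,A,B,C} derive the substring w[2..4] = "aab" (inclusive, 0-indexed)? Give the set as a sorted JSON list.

CNF form of G:
  S -> A B | T0 T1 | T1 T0
  A -> a
  B -> A B | B B | T0 T1 | T1 T0
  C -> A B | T0 T1 | T1 T0
  T0 -> a
  T1 -> b

CYK table (by increasing span), restricted to cells inside w[2..4]:
  cell(2,2) a: {A,T0}  orig:{A}
  cell(3,3) a: {A,T0}  orig:{A}
  cell(4,4) b: {T1}  orig:{}
  cell(2,3) aa: ∅
  cell(3,4) ab: {B,C,S}
  cell(2,4) aab: {B,C,S}

Original NTs in T[2,4] deriving "aab": ["B", "C", "S"]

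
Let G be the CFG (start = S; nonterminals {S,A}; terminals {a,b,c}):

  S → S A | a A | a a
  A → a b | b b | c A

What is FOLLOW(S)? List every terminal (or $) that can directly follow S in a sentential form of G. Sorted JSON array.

Compute FIRST by fixpoint:
pass 1:
  A via A→a b: +{a}
  A via A→b b: +{b}
  A via A→c A: +{c}
  S via S→a A: +{a}
  S: {a}  A: {a,b,c}
pass 2: (stable)
  S: {a}  A: {a,b,c}

Compute FOLLOW by fixpoint:
seed FOLLOW(S) with $
iter 1:
  S→S A: FOLLOW(S) ⊇ FIRST(A) = {a,b,c}; new: +{a,b,c}
  S→S A: FOLLOW(A) ⊇ FOLLOW(S) ⊇ {$,a,b,c}; new: +{$,a,b,c}
  FOLLOW[S]={$,a,b,c}  FOLLOW[A]={$,a,b,c}
iter 2: done
  FOLLOW[S]={$,a,b,c}  FOLLOW[A]={$,a,b,c}

FOLLOW(S) = ["$", "a", "b", "c"]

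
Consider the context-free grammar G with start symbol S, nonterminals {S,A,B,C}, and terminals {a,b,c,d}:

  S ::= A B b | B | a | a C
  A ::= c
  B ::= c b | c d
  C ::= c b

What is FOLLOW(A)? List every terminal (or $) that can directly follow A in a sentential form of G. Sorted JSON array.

FIRST iteration:
round 1:
  A via A→c: +{c}
  B via B→c b: +{c}
  C via C→c b: +{c}
  S via S→A B b: +{c}
  S via S→a: +{a}
  FIRST(S)={a,c}  FIRST(A)={c}  FIRST(B)={c}  FIRST(C)={c}
round 2: (stable)
  FIRST(S)={a,c}  FIRST(A)={c}  FIRST(B)={c}  FIRST(C)={c}

Compute FOLLOW by fixpoint:
FOLLOW(S) := {$}
pass 1:
  S→A B b: FOLLOW(A) ⊇ FIRST(B) = {c}; new: +{c}
  S→A B b: FOLLOW(B) ⊇ FIRST(b) = {b}; new: +{b}
  S→B: FOLLOW(B) ⊇ FOLLOW(S) ⊇ {$}; new: +{$}
  S→a C: FOLLOW(C) ⊇ FOLLOW(S) ⊇ {$}; new: +{$}
  S: {$}  A: {c}  B: {$,b}  C: {$}
pass 2: — fixpoint
  S: {$}  A: {c}  B: {$,b}  C: {$}

FOLLOW(A) = ["c"]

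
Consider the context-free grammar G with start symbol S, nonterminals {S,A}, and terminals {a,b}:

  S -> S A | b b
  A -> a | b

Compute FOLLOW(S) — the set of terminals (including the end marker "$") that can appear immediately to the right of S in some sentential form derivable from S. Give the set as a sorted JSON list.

Compute FIRST by fixpoint:
round 1:
  A via A→a: +{a}
  A via A→b: +{b}
  S via S→b b: +{b}
  S: {b}  A: {a,b}
round 2: (no change)
  S: {b}  A: {a,b}

FOLLOW sets:
initialize: $ ∈ FOLLOW(S)
[1]
  S→S A: FOLLOW(S) ⊇ FIRST(A) = {a,b}; new: +{a,b}
  S→S A: FOLLOW(A) ⊇ FOLLOW(S) ⊇ {$,a,b}; new: +{$,a,b}
  FOLLOW(S)={$,a,b}  FOLLOW(A)={$,a,b}
[2] done
  FOLLOW(S)={$,a,b}  FOLLOW(A)={$,a,b}

FOLLOW(S) = ["$", "a", "b"]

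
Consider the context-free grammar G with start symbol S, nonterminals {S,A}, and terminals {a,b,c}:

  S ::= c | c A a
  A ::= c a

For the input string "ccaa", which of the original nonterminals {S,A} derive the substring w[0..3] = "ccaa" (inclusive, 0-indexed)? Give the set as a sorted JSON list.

Convert to CNF:
  S -> T0 X2 | c
  A -> T0 T1
  T0 -> c
  T1 -> a
  X2 -> A T1

CYK fill, restricted to cells inside w[0..3]:
  T[0,0] 'c' = {S,T0}  orig:{S}
  T[1,1] 'c' = {S,T0}  orig:{S}
  T[2,2] 'a' = {T1}  orig:{}
  T[3,3] 'a' = {T1}  orig:{}
  T[0,1] 'cc' = ∅
  T[1,2] 'ca' = {A}
  T[2,3] 'aa' = ∅
  T[0,2] 'cca' = ∅
  T[1,3] 'caa' = {X2}  orig:{}
  T[0,3] 'ccaa' = {S}

Original NTs in T[0,3] deriving "ccaa": ["S"]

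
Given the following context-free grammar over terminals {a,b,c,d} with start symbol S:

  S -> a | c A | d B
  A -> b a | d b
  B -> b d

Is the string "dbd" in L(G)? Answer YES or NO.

CNF form of G:
  S -> T2 B | T3 A | a
  A -> T0 T1 | T2 T0
  B -> T0 T2
  T0 -> b
  T1 -> a
  T2 -> d
  T3 -> c

Fill CYK table bottom-up:
  [0..0]={T2}  "d"  orig:{}
  [1..1]={T0}  "b"  orig:{}
  [2..2]={T2}  "d"  orig:{}
  [0..1]={A}  "db"
  [1..2]={B}  "bd"
  [0..2]={S}  "dbd"

S ∈ T[0,2] ⇒ YES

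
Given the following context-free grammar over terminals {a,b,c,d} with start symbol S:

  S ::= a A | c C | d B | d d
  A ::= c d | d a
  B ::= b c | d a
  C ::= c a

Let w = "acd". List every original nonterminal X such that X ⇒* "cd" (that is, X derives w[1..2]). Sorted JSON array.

Convert to CNF:
  S -> T0 C | T1 B | T1 T1 | T2 A
  A -> T0 T1 | T1 T2
  B -> T1 T2 | T3 T0
  C -> T0 T2
  T0 -> c
  T1 -> d
  T2 -> a
  T3 -> b

Fill CYK table bottom-up — only the sub-triangle for w[1..2]:
  [1..1]={T0}  "c"  orig:{}
  [2..2]={T1}  "d"  orig:{}
  [1..2]={A}  "cd"

Original NTs in T[1,2] deriving "cd": ["A"]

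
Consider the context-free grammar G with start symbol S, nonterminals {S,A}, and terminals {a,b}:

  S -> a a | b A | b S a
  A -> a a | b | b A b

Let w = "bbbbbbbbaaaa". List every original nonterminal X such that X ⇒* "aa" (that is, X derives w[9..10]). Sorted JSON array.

Convert to CNF:
  S -> T0 T0 | T1 A | T1 X3
  A -> T0 T0 | T1 X2 | b
  T0 -> a
  T1 -> b
  X2 -> A T1
  X3 -> S T0

CYK table (by increasing span), restricted to cells inside w[9..10]:
  cell(9,9) a: {T0}  orig:{}
  cell(10,10) a: {T0}  orig:{}
  cell(9,10) aa: {A,S}

Original NTs in T[9,10] deriving "aa": ["A", "S"]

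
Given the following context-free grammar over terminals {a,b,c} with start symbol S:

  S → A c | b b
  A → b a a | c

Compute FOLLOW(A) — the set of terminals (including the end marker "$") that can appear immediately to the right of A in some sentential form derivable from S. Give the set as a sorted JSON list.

Compute FIRST by fixpoint:
round 1:
  A via A→b a a: +{b}
  A via A→c: +{c}
  S via S→A c: +{b,c}
  FIRST[S]={b,c}  FIRST[A]={b,c}
round 2: (no change)
  FIRST[S]={b,c}  FIRST[A]={b,c}

Compute FOLLOW by fixpoint:
initialize: $ ∈ FOLLOW(S)
iter 1:
  S→A c: FOLLOW(A) ⊇ FIRST(c) = {c}; new: +{c}
  FOLLOW[S]={$}  FOLLOW[A]={c}
iter 2: (no change)
  FOLLOW[S]={$}  FOLLOW[A]={c}

FOLLOW(A) = ["c"]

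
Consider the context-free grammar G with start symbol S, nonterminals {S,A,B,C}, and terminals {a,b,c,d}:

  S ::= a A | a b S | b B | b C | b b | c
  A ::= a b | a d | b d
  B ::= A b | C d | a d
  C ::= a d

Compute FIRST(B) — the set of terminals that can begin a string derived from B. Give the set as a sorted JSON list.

FIRST sets, iterate to fixpoint:
[1]
  A via A→a b: +{a}
  A via A→b d: +{b}
  B via B→A b: +{a,b}
  C via C→a d: +{a}
  S via S→a A: +{a}
  S via S→b B: +{b}
  S via S→c: +{c}
  S: {a,b,c}  A: {a,b}  B: {a,b}  C: {a}
[2] (stable)
  S: {a,b,c}  A: {a,b}  B: {a,b}  C: {a}

FIRST(B) = ["a", "b"]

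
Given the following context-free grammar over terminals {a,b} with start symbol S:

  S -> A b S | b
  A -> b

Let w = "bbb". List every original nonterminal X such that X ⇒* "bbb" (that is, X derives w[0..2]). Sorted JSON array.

Convert to CNF:
  S -> A X1 | b
  A -> b
  T0 -> b
  X1 -> T0 S

Fill CYK table bottom-up, restricted to cells inside w[0..2]:
  T[0,0] 'b' = {A,S,T0}  orig:{A,S}
  T[1,1] 'b' = {A,S,T0}  orig:{A,S}
  T[2,2] 'b' = {A,S,T0}  orig:{A,S}
  T[0,1] 'bb' = {X1}  orig:{}
  T[1,2] 'bb' = {X1}  orig:{}
  T[0,2] 'bbb' = {S}

Original NTs in T[0,2] deriving "bbb": ["S"]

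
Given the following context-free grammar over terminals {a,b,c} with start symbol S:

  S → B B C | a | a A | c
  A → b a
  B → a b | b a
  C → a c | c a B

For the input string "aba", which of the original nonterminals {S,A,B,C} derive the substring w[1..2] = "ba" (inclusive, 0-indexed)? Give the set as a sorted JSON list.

CNF form of G:
  S -> B X4 | T1 A | a | c
  A -> T0 T1
  B -> T0 T1 | T1 T0
  C -> T1 T2 | T2 X3
  T0 -> b
  T1 -> a
  T2 -> c
  X3 -> T1 B
  X4 -> B C

Fill CYK table bottom-up, restricted to cells inside w[1..2]:
  T[1,1] 'b' = {T0}  orig:{}
  T[2,2] 'a' = {S,T1}  orig:{S}
  T[1,2] 'ba' = {A,B}

Original NTs in T[1,2] deriving "ba": ["A", "B"]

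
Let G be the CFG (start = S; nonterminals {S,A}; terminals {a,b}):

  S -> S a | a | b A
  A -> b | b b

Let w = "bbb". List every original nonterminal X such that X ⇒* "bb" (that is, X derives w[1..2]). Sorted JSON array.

CNF form of G:
  S -> S T1 | T0 A | a
  A -> T0 T0 | b
  T0 -> b
  T1 -> a

CYK table (by increasing span) (cells [i..j] with 1 ≤ i ≤ j ≤ 2 only):
  cell(1,1) b: {A,T0}  orig:{A}
  cell(2,2) b: {A,T0}  orig:{A}
  cell(1,2) bb: {A,S}

Original NTs in T[1,2] deriving "bb": ["A", "S"]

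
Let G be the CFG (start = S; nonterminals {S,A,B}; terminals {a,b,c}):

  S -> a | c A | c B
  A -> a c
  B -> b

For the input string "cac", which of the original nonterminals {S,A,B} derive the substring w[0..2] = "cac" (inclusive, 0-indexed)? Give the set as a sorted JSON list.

Convert to CNF:
  S -> T1 A | T1 B | a
  A -> T0 T1
  B -> b
  T0 -> a
  T1 -> c

CYK table (by increasing span), restricted to cells inside w[0..2]:
  [0..0]={T1}  "c"  orig:{}
  [1..1]={S,T0}  "a"  orig:{S}
  [2..2]={T1}  "c"  orig:{}
  [0..1]=∅  "ca"
  [1..2]={A}  "ac"
  [0..2]={S}  "cac"

Original NTs in T[0,2] deriving "cac": ["S"]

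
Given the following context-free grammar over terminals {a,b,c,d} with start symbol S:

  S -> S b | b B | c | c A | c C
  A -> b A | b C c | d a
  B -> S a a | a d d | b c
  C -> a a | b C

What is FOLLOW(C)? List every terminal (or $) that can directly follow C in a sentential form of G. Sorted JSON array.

FIRST sets, iterate to fixpoint:
iter 1:
  A via A→b A: +{b}
  A via A→d a: +{d}
  B via B→a d d: +{a}
  B via B→b c: +{b}
  C via C→a a: +{a}
  C via C→b C: +{b}
  S via S→b B: +{b}
  S via S→c: +{c}
  FIRST[S]={b,c}  FIRST[A]={b,d}  FIRST[B]={a,b}  FIRST[C]={a,b}
iter 2:
  B via B→S a a: +{c}
  FIRST[S]={b,c}  FIRST[A]={b,d}  FIRST[B]={a,b,c}  FIRST[C]={a,b}
iter 3: (stable)
  FIRST[S]={b,c}  FIRST[A]={b,d}  FIRST[B]={a,b,c}  FIRST[C]={a,b}

FOLLOW iteration:
seed FOLLOW(S) with $
iter 1:
  A→b C c: FOLLOW(C) ⊇ FIRST(c) = {c}; new: +{c}
  B→S a a: FOLLOW(S) ⊇ FIRST(a) = {a}; new: +{a}
  S→S b: FOLLOW(S) ⊇ FIRST(b) = {b}; new: +{b}
  S→b B: FOLLOW(B) ⊇ FOLLOW(S) ⊇ {$,a,b}; new: +{$,a,b}
  S→c A: FOLLOW(A) ⊇ FOLLOW(S) ⊇ {$,a,b}; new: +{$,a,b}
  S→c C: FOLLOW(C) ⊇ FOLLOW(S) ⊇ {$,a,b}; new: +{$,a,b}
  FOLLOW(S)={$,a,b}  FOLLOW(A)={$,a,b}  FOLLOW(B)={$,a,b}  FOLLOW(C)={$,a,b,c}
iter 2: (no change)
  FOLLOW(S)={$,a,b}  FOLLOW(A)={$,a,b}  FOLLOW(B)={$,a,b}  FOLLOW(C)={$,a,b,c}

FOLLOW(C) = ["$", "a", "b", "c"]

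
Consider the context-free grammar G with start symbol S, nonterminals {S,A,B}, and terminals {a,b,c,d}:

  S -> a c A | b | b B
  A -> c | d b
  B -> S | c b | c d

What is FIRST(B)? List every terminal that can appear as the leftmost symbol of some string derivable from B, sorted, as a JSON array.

FIRST iteration:
iter 1:
  A via A→c: +{c}
  A via A→d b: +{d}
  B via B→c b: +{c}
  S via S→a c A: +{a}
  S via S→b: +{b}
  FIRST(S)={a,b}  FIRST(A)={c,d}  FIRST(B)={c}
iter 2:
  B via B→S: +{a,b}
  FIRST(S)={a,b}  FIRST(A)={c,d}  FIRST(B)={a,b,c}
iter 3: (stable)
  FIRST(S)={a,b}  FIRST(A)={c,d}  FIRST(B)={a,b,c}

FIRST(B) = ["a", "b", "c"]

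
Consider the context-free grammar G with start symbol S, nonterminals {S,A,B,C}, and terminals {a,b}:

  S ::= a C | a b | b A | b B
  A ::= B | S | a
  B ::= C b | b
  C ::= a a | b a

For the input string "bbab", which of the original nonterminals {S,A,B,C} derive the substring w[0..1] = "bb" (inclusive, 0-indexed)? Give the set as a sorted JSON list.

CNF form of G:
  S -> T0 A | T0 B | T1 C | T1 T0
  A -> C T0 | T0 A | T0 B | T1 C | T1 T0 | a | b
  B -> C T0 | b
  C -> T0 T1 | T1 T1
  T0 -> b
  T1 -> a

CYK table (by increasing span), restricted to cells inside w[0..1]:
  [0..0]={A,B,T0}  "b"  orig:{A,B}
  [1..1]={A,B,T0}  "b"  orig:{A,B}
  [0..1]={A,S}  "bb"

Original NTs in T[0,1] deriving "bb": ["A", "S"]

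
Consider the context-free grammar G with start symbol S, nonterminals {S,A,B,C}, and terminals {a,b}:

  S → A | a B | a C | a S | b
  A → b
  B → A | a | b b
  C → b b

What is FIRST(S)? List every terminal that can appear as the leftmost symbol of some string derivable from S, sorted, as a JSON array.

FIRST sets, iterate to fixpoint:
round 1:
  A via A→b: +{b}
  B via B→A: +{b}
  B via B→a: +{a}
  C via C→b b: +{b}
  S via S→A: +{b}
  S via S→a B: +{a}
  S: {a,b}  A: {b}  B: {a,b}  C: {b}
round 2: (no change)
  S: {a,b}  A: {b}  B: {a,b}  C: {b}

FIRST(S) = ["a", "b"]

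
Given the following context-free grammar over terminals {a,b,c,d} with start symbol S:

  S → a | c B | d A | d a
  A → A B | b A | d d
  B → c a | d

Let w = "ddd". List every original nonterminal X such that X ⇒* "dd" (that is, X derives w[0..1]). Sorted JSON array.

Convert to CNF:
  S -> T1 A | T1 T3 | T2 B | a
  A -> A B | T0 A | T1 T1
  B -> T2 T3 | d
  T0 -> b
  T1 -> d
  T2 -> c
  T3 -> a

CYK fill — only the sub-triangle for w[0..1]:
  cell(0,0) d: {B,T1}  orig:{B}
  cell(1,1) d: {B,T1}  orig:{B}
  cell(0,1) dd: {A}

Original NTs in T[0,1] deriving "dd": ["A"]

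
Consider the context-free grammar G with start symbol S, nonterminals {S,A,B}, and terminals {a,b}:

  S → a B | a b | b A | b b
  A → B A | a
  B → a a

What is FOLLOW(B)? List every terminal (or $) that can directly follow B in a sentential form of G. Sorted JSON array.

FIRST iteration:
[1]
  A via A→a: +{a}
  B via B→a a: +{a}
  S via S→a B: +{a}
  S via S→b A: +{b}
  S: {a,b}  A: {a}  B: {a}
[2] (no change)
  S: {a,b}  A: {a}  B: {a}

FOLLOW iteration:
FOLLOW(S) := {$}
[1]
  A→B A: FOLLOW(B) ⊇ FIRST(A) = {a}; new: +{a}
  S→a B: FOLLOW(B) ⊇ FOLLOW(S) ⊇ {$}; new: +{$}
  S→b A: FOLLOW(A) ⊇ FOLLOW(S) ⊇ {$}; new: +{$}
  FOLLOW(S)={$}  FOLLOW(A)={$}  FOLLOW(B)={$,a}
[2] — fixpoint
  FOLLOW(S)={$}  FOLLOW(A)={$}  FOLLOW(B)={$,a}

FOLLOW(B) = ["$", "a"]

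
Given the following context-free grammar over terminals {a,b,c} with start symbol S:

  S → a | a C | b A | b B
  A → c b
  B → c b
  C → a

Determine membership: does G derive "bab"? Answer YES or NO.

Convert to CNF:
  S -> T1 A | T1 B | T2 C | a
  A -> T0 T1
  B -> T0 T1
  C -> a
  T0 -> c
  T1 -> b
  T2 -> a

CYK table (by increasing span):
  [0..0]={T1}  "b"  orig:{}
  [1..1]={C,S,T2}  "a"  orig:{C,S}
  [2..2]={T1}  "b"  orig:{}
  [0..1]=∅  "ba"
  [1..2]=∅  "ab"
  [0..2]=∅  "bab"

S ∉ T[0,2] ⇒ NO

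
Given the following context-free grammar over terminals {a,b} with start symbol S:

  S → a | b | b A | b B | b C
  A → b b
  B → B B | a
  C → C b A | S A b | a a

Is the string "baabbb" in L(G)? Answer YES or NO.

CNF form of G:
  S -> T0 A | T0 B | T0 C | a | b
  A -> T0 T0
  B -> B B | a
  C -> C X2 | S X3 | T1 T1
  T0 -> b
  T1 -> a
  X2 -> T0 A
  X3 -> A T0

Fill CYK table bottom-up:
  [0..0]={S,T0}  "b"  orig:{S}
  [1..1]={B,S,T1}  "a"  orig:{B,S}
  [2..2]={B,S,T1}  "a"  orig:{B,S}
  [3..3]={S,T0}  "b"  orig:{S}
  [4..4]={S,T0}  "b"  orig:{S}
  [5..5]={S,T0}  "b"  orig:{S}
  [0..1]={S}  "ba"
  [1..2]={B,C}  "aa"
  [2..3]=∅  "ab"
  [3..4]={A}  "bb"
  [4..5]={A}  "bb"
  [0..2]={S}  "baa"
  [1..3]=∅  "aab"
  [2..4]=∅  "abb"
  [3..5]={S,X2,X3}  "bbb"  orig:{S}
  [0..3]=∅  "baab"
  [1..4]=∅  "aabb"
  [2..5]={C}  "abbb"
  [0..4]=∅  "baabb"
  [1..5]={C}  "aabbb"
  [0..5]={C,S}  "baabbb"

S ∈ T[0,5] ⇒ YES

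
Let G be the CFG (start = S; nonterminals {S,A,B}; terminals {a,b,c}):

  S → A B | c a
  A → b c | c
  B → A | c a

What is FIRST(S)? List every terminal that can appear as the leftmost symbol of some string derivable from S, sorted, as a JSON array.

FIRST sets, iterate to fixpoint:
[1]
  A via A→b c: +{b}
  A via A→c: +{c}
  B via B→A: +{b,c}
  S via S→A B: +{b,c}
  FIRST[S]={b,c}  FIRST[A]={b,c}  FIRST[B]={b,c}
[2] (no change)
  FIRST[S]={b,c}  FIRST[A]={b,c}  FIRST[B]={b,c}

FIRST(S) = ["b", "c"]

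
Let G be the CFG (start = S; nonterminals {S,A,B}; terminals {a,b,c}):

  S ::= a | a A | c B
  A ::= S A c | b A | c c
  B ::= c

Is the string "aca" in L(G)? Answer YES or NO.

CNF form of G:
  S -> T0 B | T2 A | a
  A -> S X3 | T0 T0 | T1 A
  B -> c
  T0 -> c
  T1 -> b
  T2 -> a
  X3 -> A T0

CYK table (by increasing span):
  [0..0]={S,T2}  "a"  orig:{S}
  [1..1]={B,T0}  "c"  orig:{B}
  [2..2]={S,T2}  "a"  orig:{S}
  [0..1]=∅  "ac"
  [1..2]=∅  "ca"
  [0..2]=∅  "aca"

S ∉ T[0,2] ⇒ NO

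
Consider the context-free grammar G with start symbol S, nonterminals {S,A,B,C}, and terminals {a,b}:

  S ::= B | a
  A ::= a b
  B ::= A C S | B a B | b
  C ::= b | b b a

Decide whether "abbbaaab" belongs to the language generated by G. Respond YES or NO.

CNF form of G:
  S -> A X5 | B X6 | a | b
  A -> T0 T1
  B -> A X2 | B X3 | b
  C -> T1 X4 | b
  T0 -> a
  T1 -> b
  X2 -> C S
  X3 -> T0 B
  X4 -> T1 T0
  X5 -> C S
  X6 -> T0 B

CYK fill:
  T[0,0] 'a' = {S,T0}  orig:{S}
  T[1,1] 'b' = {B,C,S,T1}  orig:{B,C,S}
  T[2,2] 'b' = {B,C,S,T1}  orig:{B,C,S}
  T[3,3] 'b' = {B,C,S,T1}  orig:{B,C,S}
  T[4,4] 'a' = {S,T0}  orig:{S}
  T[5,5] 'a' = {S,T0}  orig:{S}
  T[6,6] 'a' = {S,T0}  orig:{S}
  T[7,7] 'b' = {B,C,S,T1}  orig:{B,C,S}
  T[0,1] 'ab' = {A,X3,X6}  orig:{A}
  T[1,2] 'bb' = {X2,X5}  orig:{}
  T[2,3] 'bb' = {X2,X5}  orig:{}
  T[3,4] 'ba' = {X2,X4,X5}  orig:{}
  T[4,5] 'aa' = ∅
  T[5,6] 'aa' = ∅
  T[6,7] 'ab' = {A,X3,X6}  orig:{A}
  T[0,2] 'abb' = ∅
  T[1,3] 'bbb' = ∅
  T[2,4] 'bba' = {C}
  T[3,5] 'baa' = ∅
  T[4,6] 'aaa' = ∅
  T[5,7] 'aab' = ∅
  T[0,3] 'abbb' = {B,S}
  T[1,4] 'bbba' = ∅
  T[2,5] 'bbaa' = {X2,X5}  orig:{}
  T[3,6] 'baaa' = ∅
  T[4,7] 'aaab' = ∅
  T[0,4] 'abbba' = ∅
  T[1,5] 'bbbaa' = ∅
  T[2,6] 'bbaaa' = ∅
  T[3,7] 'baaab' = ∅
  T[0,5] 'abbbaa' = {B,S}
  T[1,6] 'bbbaaa' = ∅
  T[2,7] 'bbaaab' = ∅
  T[0,6] 'abbbaaa' = ∅
  T[1,7] 'bbbaaab' = ∅
  T[0,7] 'abbbaaab' = {B,S}

S ∈ T[0,7] ⇒ YES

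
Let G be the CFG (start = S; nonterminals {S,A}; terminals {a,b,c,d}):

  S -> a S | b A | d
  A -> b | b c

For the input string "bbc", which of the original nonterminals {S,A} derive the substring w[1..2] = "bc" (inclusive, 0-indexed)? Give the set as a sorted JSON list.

CNF form of G:
  S -> T0 A | T2 S | d
  A -> T0 T1 | b
  T0 -> b
  T1 -> c
  T2 -> a

CYK table (by increasing span) — only the sub-triangle for w[1..2]:
  cell(1,1) b: {A,T0}  orig:{A}
  cell(2,2) c: {T1}  orig:{}
  cell(1,2) bc: {A}

Original NTs in T[1,2] deriving "bc": ["A"]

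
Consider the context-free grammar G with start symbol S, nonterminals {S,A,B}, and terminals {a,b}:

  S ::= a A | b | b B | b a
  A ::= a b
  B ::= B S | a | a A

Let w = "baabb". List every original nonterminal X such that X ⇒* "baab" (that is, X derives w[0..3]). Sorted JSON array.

CNF form of G:
  S -> T0 A | T1 B | T1 T0 | b
  A -> T0 T1
  B -> B S | T0 A | a
  T0 -> a
  T1 -> b

Fill CYK table bottom-up, restricted to cells inside w[0..3]:
  [0..0]={S,T1}  "b"  orig:{S}
  [1..1]={B,T0}  "a"  orig:{B}
  [2..2]={B,T0}  "a"  orig:{B}
  [3..3]={S,T1}  "b"  orig:{S}
  [0..1]={S}  "ba"
  [1..2]=∅  "aa"
  [2..3]={A,B}  "ab"
  [0..2]=∅  "baa"
  [1..3]={B,S}  "aab"
  [0..3]={S}  "baab"

Original NTs in T[0,3] deriving "baab": ["S"]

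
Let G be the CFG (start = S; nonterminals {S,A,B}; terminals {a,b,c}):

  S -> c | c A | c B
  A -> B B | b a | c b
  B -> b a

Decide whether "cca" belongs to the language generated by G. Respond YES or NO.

Convert to CNF:
  S -> T2 A | T2 B | c
  A -> B B | T0 T1 | T2 T0
  B -> T0 T1
  T0 -> b
  T1 -> a
  T2 -> c

CYK table (by increasing span):
  T[0,0] 'c' = {S,T2}  orig:{S}
  T[1,1] 'c' = {S,T2}  orig:{S}
  T[2,2] 'a' = {T1}  orig:{}
  T[0,1] 'cc' = ∅
  T[1,2] 'ca' = ∅
  T[0,2] 'cca' = ∅

S ∉ T[0,2] ⇒ NO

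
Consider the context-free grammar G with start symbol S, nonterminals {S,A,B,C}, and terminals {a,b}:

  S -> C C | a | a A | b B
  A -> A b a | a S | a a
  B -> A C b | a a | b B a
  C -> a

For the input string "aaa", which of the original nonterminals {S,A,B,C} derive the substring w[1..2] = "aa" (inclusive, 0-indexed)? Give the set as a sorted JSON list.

Convert to CNF:
  S -> C C | T0 B | T1 A | a
  A -> A X2 | T1 S | T1 T1
  B -> A X3 | T0 X4 | T1 T1
  C -> a
  T0 -> b
  T1 -> a
  X2 -> T0 T1
  X3 -> C T0
  X4 -> B T1

CYK fill — only the sub-triangle for w[1..2]:
  [1..1]={C,S,T1}  "a"  orig:{C,S}
  [2..2]={C,S,T1}  "a"  orig:{C,S}
  [1..2]={A,B,S}  "aa"

Original NTs in T[1,2] deriving "aa": ["A", "B", "S"]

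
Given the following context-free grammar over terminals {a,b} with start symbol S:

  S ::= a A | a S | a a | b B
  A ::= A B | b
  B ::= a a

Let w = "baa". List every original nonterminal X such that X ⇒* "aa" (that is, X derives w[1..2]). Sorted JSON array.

Convert to CNF:
  S -> T0 A | T0 S | T0 T0 | T1 B
  A -> A B | b
  B -> T0 T0
  T0 -> a
  T1 -> b

CYK fill, restricted to cells inside w[1..2]:
  T[1,1] 'a' = {T0}  orig:{}
  T[2,2] 'a' = {T0}  orig:{}
  T[1,2] 'aa' = {B,S}

Original NTs in T[1,2] deriving "aa": ["B", "S"]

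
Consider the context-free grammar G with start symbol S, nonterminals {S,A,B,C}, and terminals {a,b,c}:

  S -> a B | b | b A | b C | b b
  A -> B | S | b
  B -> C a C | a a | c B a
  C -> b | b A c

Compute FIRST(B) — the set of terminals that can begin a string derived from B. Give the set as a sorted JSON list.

FIRST iteration:
[1]
  A via A→b: +{b}
  B via B→a a: +{a}
  B via B→c B a: +{c}
  C via C→b: +{b}
  S via S→a B: +{a}
  S via S→b: +{b}
  FIRST[S]={a,b}  FIRST[A]={b}  FIRST[B]={a,c}  FIRST[C]={b}
[2]
  A via A→B: +{a,c}
  B via B→C a C: +{b}
  FIRST[S]={a,b}  FIRST[A]={a,b,c}  FIRST[B]={a,b,c}  FIRST[C]={b}
[3] done
  FIRST[S]={a,b}  FIRST[A]={a,b,c}  FIRST[B]={a,b,c}  FIRST[C]={b}

FIRST(B) = ["a", "b", "c"]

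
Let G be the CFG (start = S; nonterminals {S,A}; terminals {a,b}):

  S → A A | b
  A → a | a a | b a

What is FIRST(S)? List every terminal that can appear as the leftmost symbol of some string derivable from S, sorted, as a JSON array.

Compute FIRST by fixpoint:
round 1:
  A via A→a: +{a}
  A via A→b a: +{b}
  S via S→A A: +{a,b}
  FIRST[S]={a,b}  FIRST[A]={a,b}
round 2: (no change)
  FIRST[S]={a,b}  FIRST[A]={a,b}

FIRST(S) = ["a", "b"]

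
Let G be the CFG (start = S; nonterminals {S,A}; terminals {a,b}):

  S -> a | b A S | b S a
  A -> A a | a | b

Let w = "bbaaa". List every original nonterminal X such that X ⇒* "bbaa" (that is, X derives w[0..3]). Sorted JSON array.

CNF form of G:
  S -> T1 X2 | T1 X3 | a
  A -> A T0 | a | b
  T0 -> a
  T1 -> b
  X2 -> A S
  X3 -> S T0

CYK table (by increasing span) (cells [i..j] with 0 ≤ i ≤ j ≤ 3 only):
  cell(0,0) b: {A,T1}  orig:{A}
  cell(1,1) b: {A,T1}  orig:{A}
  cell(2,2) a: {A,S,T0}  orig:{A,S}
  cell(3,3) a: {A,S,T0}  orig:{A,S}
  cell(0,1) bb: ∅
  cell(1,2) ba: {A,X2}  orig:{A}
  cell(2,3) aa: {A,X2,X3}  orig:{A}
  cell(0,2) bba: {S}
  cell(1,3) baa: {A,S,X2}  orig:{A,S}
  cell(0,3) bbaa: {S,X2,X3}  orig:{S}

Original NTs in T[0,3] deriving "bbaa": ["S"]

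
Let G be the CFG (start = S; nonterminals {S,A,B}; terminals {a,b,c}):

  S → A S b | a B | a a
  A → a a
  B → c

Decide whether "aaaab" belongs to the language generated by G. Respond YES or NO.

CNF form of G:
  S -> A X2 | T0 B | T0 T0
  A -> T0 T0
  B -> c
  T0 -> a
  T1 -> b
  X2 -> S T1

Fill CYK table bottom-up:
  [0..0]={T0}  "a"  orig:{}
  [1..1]={T0}  "a"  orig:{}
  [2..2]={T0}  "a"  orig:{}
  [3..3]={T0}  "a"  orig:{}
  [4..4]={T1}  "b"  orig:{}
  [0..1]={A,S}  "aa"
  [1..2]={A,S}  "aa"
  [2..3]={A,S}  "aa"
  [3..4]=∅  "ab"
  [0..2]=∅  "aaa"
  [1..3]=∅  "aaa"
  [2..4]={X2}  "aab"  orig:{}
  [0..3]=∅  "aaaa"
  [1..4]=∅  "aaab"
  [0..4]={S}  "aaaab"

S ∈ T[0,4] ⇒ YES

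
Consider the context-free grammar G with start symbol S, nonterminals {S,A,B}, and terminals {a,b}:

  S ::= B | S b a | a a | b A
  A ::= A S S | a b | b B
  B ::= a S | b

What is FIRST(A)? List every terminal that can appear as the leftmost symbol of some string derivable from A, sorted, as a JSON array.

Compute FIRST by fixpoint:
[1]
  A via A→a b: +{a}
  A via A→b B: +{b}
  B via B→a S: +{a}
  B via B→b: +{b}
  S via S→B: +{a,b}
  S: {a,b}  A: {a,b}  B: {a,b}
[2] — fixpoint
  S: {a,b}  A: {a,b}  B: {a,b}

FIRST(A) = ["a", "b"]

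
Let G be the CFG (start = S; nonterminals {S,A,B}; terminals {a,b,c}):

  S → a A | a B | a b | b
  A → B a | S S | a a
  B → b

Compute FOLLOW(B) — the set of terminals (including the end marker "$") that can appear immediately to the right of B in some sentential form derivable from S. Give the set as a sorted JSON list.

Compute FIRST by fixpoint:
[1]
  A via A→a a: +{a}
  B via B→b: +{b}
  S via S→a A: +{a}
  S via S→b: +{b}
  S: {a,b}  A: {a}  B: {b}
[2]
  A via A→B a: +{b}
  S: {a,b}  A: {a,b}  B: {b}
[3] done
  S: {a,b}  A: {a,b}  B: {b}

FOLLOW iteration:
FOLLOW(S) := {$}
iter 1:
  A→B a: FOLLOW(B) ⊇ FIRST(a) = {a}; new: +{a}
  A→S S: FOLLOW(S) ⊇ FIRST(S) = {a,b}; new: +{a,b}
  S→a A: FOLLOW(A) ⊇ FOLLOW(S) ⊇ {$,a,b}; new: +{$,a,b}
  S→a B: FOLLOW(B) ⊇ FOLLOW(S) ⊇ {$,a,b}; new: +{$,b}
  FOLLOW[S]={$,a,b}  FOLLOW[A]={$,a,b}  FOLLOW[B]={$,a,b}
iter 2: (no change)
  FOLLOW[S]={$,a,b}  FOLLOW[A]={$,a,b}  FOLLOW[B]={$,a,b}

FOLLOW(B) = ["$", "a", "b"]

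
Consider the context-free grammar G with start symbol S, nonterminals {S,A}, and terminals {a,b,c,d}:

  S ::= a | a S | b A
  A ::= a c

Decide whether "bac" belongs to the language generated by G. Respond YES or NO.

CNF form of G:
  S -> T0 S | T2 A | a
  A -> T0 T1
  T0 -> a
  T1 -> c
  T2 -> b

CYK fill:
  cell(0,0) b: {T2}  orig:{}
  cell(1,1) a: {S,T0}  orig:{S}
  cell(2,2) c: {T1}  orig:{}
  cell(0,1) ba: ∅
  cell(1,2) ac: {A}
  cell(0,2) bac: {S}

S ∈ T[0,2] ⇒ YES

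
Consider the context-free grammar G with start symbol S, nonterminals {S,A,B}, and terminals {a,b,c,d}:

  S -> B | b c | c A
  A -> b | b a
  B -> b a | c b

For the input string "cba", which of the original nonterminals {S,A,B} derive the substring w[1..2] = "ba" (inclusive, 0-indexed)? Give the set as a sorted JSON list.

Convert to CNF:
  S -> T0 T1 | T0 T2 | T2 A | T2 T0
  A -> T0 T1 | b
  B -> T0 T1 | T2 T0
  T0 -> b
  T1 -> a
  T2 -> c

CYK fill — only the sub-triangle for w[1..2]:
  [1..1]={A,T0}  "b"  orig:{A}
  [2..2]={T1}  "a"  orig:{}
  [1..2]={A,B,S}  "ba"

Original NTs in T[1,2] deriving "ba": ["A", "B", "S"]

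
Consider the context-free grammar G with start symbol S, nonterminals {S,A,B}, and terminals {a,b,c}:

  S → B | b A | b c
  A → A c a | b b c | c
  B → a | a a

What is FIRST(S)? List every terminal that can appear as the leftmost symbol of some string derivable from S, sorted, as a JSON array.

Compute FIRST by fixpoint:
[1]
  A via A→b b c: +{b}
  A via A→c: +{c}
  B via B→a: +{a}
  S via S→B: +{a}
  S via S→b A: +{b}
  S: {a,b}  A: {b,c}  B: {a}
[2] — fixpoint
  S: {a,b}  A: {b,c}  B: {a}

FIRST(S) = ["a", "b"]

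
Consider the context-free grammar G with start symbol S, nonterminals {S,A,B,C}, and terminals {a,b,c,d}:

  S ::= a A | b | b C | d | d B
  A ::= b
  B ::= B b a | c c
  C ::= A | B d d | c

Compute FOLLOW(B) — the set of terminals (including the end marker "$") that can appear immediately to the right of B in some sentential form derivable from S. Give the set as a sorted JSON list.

FIRST sets, iterate to fixpoint:
[1]
  A via A→b: +{b}
  B via B→c c: +{c}
  C via C→A: +{b}
  C via C→B d d: +{c}
  S via S→a A: +{a}
  S via S→b: +{b}
  S via S→d: +{d}
  FIRST(S)={a,b,d}  FIRST(A)={b}  FIRST(B)={c}  FIRST(C)={b,c}
[2] (no change)
  FIRST(S)={a,b,d}  FIRST(A)={b}  FIRST(B)={c}  FIRST(C)={b,c}

FOLLOW iteration:
initialize: $ ∈ FOLLOW(S)
round 1:
  B→B b a: FOLLOW(B) ⊇ FIRST(b) = {b}; new: +{b}
  C→B d d: FOLLOW(B) ⊇ FIRST(d) = {d}; new: +{d}
  S→a A: FOLLOW(A) ⊇ FOLLOW(S) ⊇ {$}; new: +{$}
  S→b C: FOLLOW(C) ⊇ FOLLOW(S) ⊇ {$}; new: +{$}
  S→d B: FOLLOW(B) ⊇ FOLLOW(S) ⊇ {$}; new: +{$}
  FOLLOW[S]={$}  FOLLOW[A]={$}  FOLLOW[B]={$,b,d}  FOLLOW[C]={$}
round 2: (no change)
  FOLLOW[S]={$}  FOLLOW[A]={$}  FOLLOW[B]={$,b,d}  FOLLOW[C]={$}

FOLLOW(B) = ["$", "b", "d"]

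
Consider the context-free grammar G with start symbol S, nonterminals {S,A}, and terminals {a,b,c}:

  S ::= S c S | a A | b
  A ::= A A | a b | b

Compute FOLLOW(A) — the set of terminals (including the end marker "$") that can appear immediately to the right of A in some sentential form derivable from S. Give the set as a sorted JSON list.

Compute FIRST by fixpoint:
round 1:
  A via A→a b: +{a}
  A via A→b: +{b}
  S via S→a A: +{a}
  S via S→b: +{b}
  FIRST(S)={a,b}  FIRST(A)={a,b}
round 2: — fixpoint
  FIRST(S)={a,b}  FIRST(A)={a,b}

Compute FOLLOW by fixpoint:
seed FOLLOW(S) with $
[1]
  A→A A: FOLLOW(A) ⊇ FIRST(A) = {a,b}; new: +{a,b}
  S→S c S: FOLLOW(S) ⊇ FIRST(c) = {c}; new: +{c}
  S→a A: FOLLOW(A) ⊇ FOLLOW(S) ⊇ {$,c}; new: +{$,c}
  S: {$,c}  A: {$,a,b,c}
[2] done
  S: {$,c}  A: {$,a,b,c}

FOLLOW(A) = ["$", "a", "b", "c"]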